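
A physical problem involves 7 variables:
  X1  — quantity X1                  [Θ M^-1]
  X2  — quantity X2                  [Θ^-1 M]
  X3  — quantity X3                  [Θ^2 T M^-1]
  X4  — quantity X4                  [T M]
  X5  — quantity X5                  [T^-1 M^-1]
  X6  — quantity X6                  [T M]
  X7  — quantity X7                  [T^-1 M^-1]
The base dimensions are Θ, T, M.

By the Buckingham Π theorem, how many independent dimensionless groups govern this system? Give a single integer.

Dimensional matrix (Θ×T×M by X1×X2×X3×X4×X5×X6×X7):
  Θ: [ 1 -1  2  0  0  0  0]
  T: [ 0  0  1  1 -1  1 -1]
  M: [-1  1 -1  1 -1  1 -1]
Row reduction gives pivot columns X1,X3; rank = 2
Π count = n − r = 7 − 2 = 5

5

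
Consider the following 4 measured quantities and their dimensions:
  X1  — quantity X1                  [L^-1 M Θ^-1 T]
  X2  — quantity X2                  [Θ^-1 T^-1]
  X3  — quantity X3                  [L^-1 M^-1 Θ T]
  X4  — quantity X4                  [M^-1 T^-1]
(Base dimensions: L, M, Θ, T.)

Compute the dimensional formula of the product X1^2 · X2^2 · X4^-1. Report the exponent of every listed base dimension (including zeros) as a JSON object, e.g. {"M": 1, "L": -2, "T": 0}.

Write exponents as rows L,M,Θ,T / cols X1,X2,X3,X4:
  L: [-1  0 -1  0]
  M: [ 1  0 -1 -1]
  Θ: [-1 -1  1  0]
  T: [ 1 -1  1 -1]
  [L]: (2)·-1+(2)·0+(-1)·0 = -2
  [M]: (2)·1+(2)·0+(-1)·-1 = 3
  [Θ]: (2)·-1+(2)·-1+(-1)·0 = -4
  [T]: (2)·1+(2)·-1+(-1)·-1 = 1
⇒ L^-2 M^3 Θ^-4 T

{"L": -2, "M": 3, "Θ": -4, "T": 1}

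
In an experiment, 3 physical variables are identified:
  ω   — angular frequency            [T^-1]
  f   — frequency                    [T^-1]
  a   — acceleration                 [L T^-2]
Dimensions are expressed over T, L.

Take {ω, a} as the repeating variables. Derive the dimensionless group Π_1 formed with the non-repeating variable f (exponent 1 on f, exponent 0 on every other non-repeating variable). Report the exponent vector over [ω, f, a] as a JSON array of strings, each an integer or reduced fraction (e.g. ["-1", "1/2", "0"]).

Exponent matrix [T,L] × [ω,f,a]:
  T: [-1 -1 -2]
  L: [ 0  0  1]
Echelon form has 2 nonzero rows (pivots: ω,a)
Pivot set = {ω,a}, free = {f}
RREF:
  r0: [   1    1    0]
  r1: [   0    0    1]
Fix exponent of f at 1; solve each RREF row for its pivot's exponent:
  r0: exp(ω) + (1)·1 = 0 ⇒ exp(ω) = -1
  r1: exp(a) + (0)·1 = 0 ⇒ exp(a) = 0
Π_1 = ω^-1 · f

["-1", "1", "0"]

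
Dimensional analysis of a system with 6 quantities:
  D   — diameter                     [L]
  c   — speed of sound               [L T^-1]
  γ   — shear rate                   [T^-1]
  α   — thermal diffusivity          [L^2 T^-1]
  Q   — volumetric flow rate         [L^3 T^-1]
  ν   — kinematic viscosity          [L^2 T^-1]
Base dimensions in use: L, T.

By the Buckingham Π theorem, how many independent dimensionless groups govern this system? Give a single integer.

4

Write exponents as rows L,T / cols D,c,γ,α,Q,ν:
  L: [ 1  1  0  2  3  2]
  T: [ 0 -1 -1 -1 -1 -1]
RREF → pivots at {D,c} ⇒ r = 2
6 vars − rank 2 = 4 Π groups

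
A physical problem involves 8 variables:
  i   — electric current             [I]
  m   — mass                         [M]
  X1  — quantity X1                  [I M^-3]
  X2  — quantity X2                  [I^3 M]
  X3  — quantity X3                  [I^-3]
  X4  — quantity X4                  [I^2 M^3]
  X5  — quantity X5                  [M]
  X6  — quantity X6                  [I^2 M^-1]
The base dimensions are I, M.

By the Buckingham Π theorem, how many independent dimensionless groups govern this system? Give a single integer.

Dimensional matrix (I×M by i×m×X1×X2×X3×X4×X5×X6):
  I: [ 1  0  1  3 -3  2  0  2]
  M: [ 0  1 -3  1  0  3  1 -1]
Echelon form has 2 nonzero rows (pivots: i,m)
8 vars − rank 2 = 6 Π groups

6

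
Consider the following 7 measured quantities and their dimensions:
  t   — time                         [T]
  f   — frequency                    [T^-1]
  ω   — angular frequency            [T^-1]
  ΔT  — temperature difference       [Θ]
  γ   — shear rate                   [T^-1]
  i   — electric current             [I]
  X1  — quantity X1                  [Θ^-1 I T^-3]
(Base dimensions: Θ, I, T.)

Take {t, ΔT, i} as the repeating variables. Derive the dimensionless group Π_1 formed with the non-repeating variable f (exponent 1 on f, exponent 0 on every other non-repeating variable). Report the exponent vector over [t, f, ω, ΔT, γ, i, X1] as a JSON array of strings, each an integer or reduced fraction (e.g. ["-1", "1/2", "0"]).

["1", "1", "0", "0", "0", "0", "0"]

Exponent matrix [Θ,I,T] × [t,f,ω,ΔT,γ,i,X1]:
  Θ: [ 0  0  0  1  0  0 -1]
  I: [ 0  0  0  0  0  1  1]
  T: [ 1 -1 -1  0 -1  0 -3]
RREF → pivots at {t,ΔT,i} ⇒ r = 3
Pivot set = {t,ΔT,i}, free = {f,ω,γ,X1}
RREF:
  r0: [   1   -1   -1    0   -1    0   -3]
  r1: [   0    0    0    1    0    0   -1]
  r2: [   0    0    0    0    0    1    1]
Fix exponent of f at 1, ω at 0, γ at 0, X1 at 0; solve each RREF row for its pivot's exponent:
  r0: exp(t) + (-1)·1 = 0 ⇒ exp(t) = 1
  r1: exp(ΔT) + (0)·1 = 0 ⇒ exp(ΔT) = 0
  r2: exp(i) + (0)·1 = 0 ⇒ exp(i) = 0
Π_1 = t · f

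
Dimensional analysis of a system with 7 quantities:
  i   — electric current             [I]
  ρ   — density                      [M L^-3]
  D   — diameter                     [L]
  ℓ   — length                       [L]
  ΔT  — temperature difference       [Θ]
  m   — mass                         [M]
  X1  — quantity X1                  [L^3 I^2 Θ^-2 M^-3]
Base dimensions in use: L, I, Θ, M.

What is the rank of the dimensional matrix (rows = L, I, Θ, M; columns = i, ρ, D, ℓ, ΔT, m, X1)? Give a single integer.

Write exponents as rows L,I,Θ,M / cols i,ρ,D,ℓ,ΔT,m,X1:
  L: [ 0 -3  1  1  0  0  3]
  I: [ 1  0  0  0  0  0  2]
  Θ: [ 0  0  0  0  1  0 -2]
  M: [ 0  1  0  0  0  1 -3]
Row reduction gives pivot columns i,ρ,D,ΔT; rank = 4

4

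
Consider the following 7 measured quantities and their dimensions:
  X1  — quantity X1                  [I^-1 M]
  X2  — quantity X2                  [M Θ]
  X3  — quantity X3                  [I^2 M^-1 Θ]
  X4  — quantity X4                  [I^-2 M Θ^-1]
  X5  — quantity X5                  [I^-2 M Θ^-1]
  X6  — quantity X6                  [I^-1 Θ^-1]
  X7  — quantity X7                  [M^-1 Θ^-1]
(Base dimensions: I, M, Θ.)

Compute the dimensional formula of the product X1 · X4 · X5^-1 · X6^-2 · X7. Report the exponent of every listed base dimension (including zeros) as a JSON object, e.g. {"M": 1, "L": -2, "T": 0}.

{"I": 1, "M": 0, "Θ": 1}

Dimensional matrix (I×M×Θ by X1×X2×X3×X4×X5×X6×X7):
  I: [-1  0  2 -2 -2 -1  0]
  M: [ 1  1 -1  1  1  0 -1]
  Θ: [ 0  1  1 -1 -1 -1 -1]
  [I]: (1)·-1+(1)·-2+(-1)·-2+(-2)·-1+(1)·0 = 1
  [M]: (1)·1+(1)·1+(-1)·1+(-2)·0+(1)·-1 = 0
  [Θ]: (1)·0+(1)·-1+(-1)·-1+(-2)·-1+(1)·-1 = 1
⇒ I Θ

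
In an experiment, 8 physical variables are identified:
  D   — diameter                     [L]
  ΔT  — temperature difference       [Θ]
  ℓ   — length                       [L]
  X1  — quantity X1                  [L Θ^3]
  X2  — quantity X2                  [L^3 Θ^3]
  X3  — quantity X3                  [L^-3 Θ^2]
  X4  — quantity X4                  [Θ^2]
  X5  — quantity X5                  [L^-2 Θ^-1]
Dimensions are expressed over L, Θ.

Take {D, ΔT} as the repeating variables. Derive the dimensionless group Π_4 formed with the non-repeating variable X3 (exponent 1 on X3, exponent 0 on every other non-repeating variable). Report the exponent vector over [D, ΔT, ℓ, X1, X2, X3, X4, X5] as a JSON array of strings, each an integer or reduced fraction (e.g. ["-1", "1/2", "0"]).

Exponent matrix [L,Θ] × [D,ΔT,ℓ,X1,X2,X3,X4,X5]:
  L: [ 1  0  1  1  3 -3  0 -2]
  Θ: [ 0  1  0  3  3  2  2 -1]
Echelon form has 2 nonzero rows (pivots: D,ΔT)
Pivot set = {D,ΔT}, free = {ℓ,X1,X2,X3,X4,X5}
RREF:
  r0: [   1    0    1    1    3   -3    0   -2]
  r1: [   0    1    0    3    3    2    2   -1]
Fix exponent of X3 at 1, ℓ at 0, X1 at 0, X2 at 0, X4 at 0, X5 at 0; solve each RREF row for its pivot's exponent:
  r0: exp(D) + (-3)·1 = 0 ⇒ exp(D) = 3
  r1: exp(ΔT) + (2)·1 = 0 ⇒ exp(ΔT) = -2
Π_4 = D^3 · ΔT^-2 · X3

["3", "-2", "0", "0", "0", "1", "0", "0"]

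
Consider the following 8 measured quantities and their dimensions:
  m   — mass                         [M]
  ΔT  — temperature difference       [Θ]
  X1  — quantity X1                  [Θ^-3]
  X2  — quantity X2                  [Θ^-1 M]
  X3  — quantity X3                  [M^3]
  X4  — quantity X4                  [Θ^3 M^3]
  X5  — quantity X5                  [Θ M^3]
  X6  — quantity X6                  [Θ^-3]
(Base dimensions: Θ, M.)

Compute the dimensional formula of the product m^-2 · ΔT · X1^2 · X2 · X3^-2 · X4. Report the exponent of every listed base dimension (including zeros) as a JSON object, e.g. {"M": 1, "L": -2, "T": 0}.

Dimensional matrix (Θ×M by m×ΔT×X1×X2×X3×X4×X5×X6):
  Θ: [ 0  1 -3 -1  0  3  1 -3]
  M: [ 1  0  0  1  3  3  3  0]
  [Θ]: (-2)·0+(1)·1+(2)·-3+(1)·-1+(-2)·0+(1)·3 = -3
  [M]: (-2)·1+(1)·0+(2)·0+(1)·1+(-2)·3+(1)·3 = -4
⇒ Θ^-3 M^-4

{"Θ": -3, "M": -4}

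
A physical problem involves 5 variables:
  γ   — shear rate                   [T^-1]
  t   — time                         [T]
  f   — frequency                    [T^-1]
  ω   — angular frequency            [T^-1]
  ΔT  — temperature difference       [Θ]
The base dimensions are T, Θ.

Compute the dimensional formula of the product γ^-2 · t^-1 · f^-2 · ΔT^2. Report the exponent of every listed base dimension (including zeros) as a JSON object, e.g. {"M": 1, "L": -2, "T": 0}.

Write exponents as rows T,Θ / cols γ,t,f,ω,ΔT:
  T: [-1  1 -1 -1  0]
  Θ: [ 0  0  0  0  1]
  [T]: (-2)·-1+(-1)·1+(-2)·-1+(2)·0 = 3
  [Θ]: (-2)·0+(-1)·0+(-2)·0+(2)·1 = 2
⇒ T^3 Θ^2

{"T": 3, "Θ": 2}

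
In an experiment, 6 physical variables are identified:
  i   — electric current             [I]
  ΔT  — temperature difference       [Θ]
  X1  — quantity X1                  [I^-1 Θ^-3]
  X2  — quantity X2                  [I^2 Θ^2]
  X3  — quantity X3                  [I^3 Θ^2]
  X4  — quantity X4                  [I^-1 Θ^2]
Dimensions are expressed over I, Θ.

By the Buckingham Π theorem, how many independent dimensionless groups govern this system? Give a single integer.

Write exponents as rows I,Θ / cols i,ΔT,X1,X2,X3,X4:
  I: [ 1  0 -1  2  3 -1]
  Θ: [ 0  1 -3  2  2  2]
Row reduction gives pivot columns i,ΔT; rank = 2
6 vars − rank 2 = 4 Π groups

4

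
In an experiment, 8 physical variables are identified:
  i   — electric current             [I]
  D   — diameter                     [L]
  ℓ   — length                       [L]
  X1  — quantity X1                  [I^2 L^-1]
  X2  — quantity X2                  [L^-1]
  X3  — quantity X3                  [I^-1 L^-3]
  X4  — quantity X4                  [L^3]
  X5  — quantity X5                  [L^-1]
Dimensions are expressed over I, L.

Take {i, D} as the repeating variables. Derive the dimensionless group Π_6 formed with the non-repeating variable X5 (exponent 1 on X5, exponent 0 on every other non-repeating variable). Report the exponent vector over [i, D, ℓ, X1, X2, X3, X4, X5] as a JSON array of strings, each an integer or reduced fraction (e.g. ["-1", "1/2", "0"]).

Write exponents as rows I,L / cols i,D,ℓ,X1,X2,X3,X4,X5:
  I: [ 1  0  0  2  0 -1  0  0]
  L: [ 0  1  1 -1 -1 -3  3 -1]
RREF → pivots at {i,D} ⇒ r = 2
Repeat: i,D; free: ℓ,X1,X2,X3,X4,X5
RREF:
  r0: [   1    0    0    2    0   -1    0    0]
  r1: [   0    1    1   -1   -1   -3    3   -1]
Fix exponent of X5 at 1, ℓ at 0, X1 at 0, X2 at 0, X3 at 0, X4 at 0; solve each RREF row for its pivot's exponent:
  r0: exp(i) + (0)·1 = 0 ⇒ exp(i) = 0
  r1: exp(D) + (-1)·1 = 0 ⇒ exp(D) = 1
Π_6 = D · X5

["0", "1", "0", "0", "0", "0", "0", "1"]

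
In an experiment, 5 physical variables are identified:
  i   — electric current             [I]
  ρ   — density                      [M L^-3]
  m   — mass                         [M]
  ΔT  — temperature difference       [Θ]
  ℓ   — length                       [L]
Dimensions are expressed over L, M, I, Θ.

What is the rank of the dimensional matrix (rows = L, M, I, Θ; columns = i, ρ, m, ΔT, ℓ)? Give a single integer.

4

Exponent matrix [L,M,I,Θ] × [i,ρ,m,ΔT,ℓ]:
  L: [ 0 -3  0  0  1]
  M: [ 0  1  1  0  0]
  I: [ 1  0  0  0  0]
  Θ: [ 0  0  0  1  0]
Row reduction gives pivot columns i,ρ,m,ΔT; rank = 4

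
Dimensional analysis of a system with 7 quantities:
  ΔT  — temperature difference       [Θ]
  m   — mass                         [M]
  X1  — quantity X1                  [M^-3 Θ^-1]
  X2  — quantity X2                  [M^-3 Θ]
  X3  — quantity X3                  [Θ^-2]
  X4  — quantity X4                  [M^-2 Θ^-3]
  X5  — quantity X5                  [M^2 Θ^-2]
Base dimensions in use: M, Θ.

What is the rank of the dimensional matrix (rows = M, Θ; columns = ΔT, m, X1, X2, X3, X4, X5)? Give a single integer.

Dimensional matrix (M×Θ by ΔT×m×X1×X2×X3×X4×X5):
  M: [ 0  1 -3 -3  0 -2  2]
  Θ: [ 1  0 -1  1 -2 -3 -2]
RREF → pivots at {ΔT,m} ⇒ r = 2

2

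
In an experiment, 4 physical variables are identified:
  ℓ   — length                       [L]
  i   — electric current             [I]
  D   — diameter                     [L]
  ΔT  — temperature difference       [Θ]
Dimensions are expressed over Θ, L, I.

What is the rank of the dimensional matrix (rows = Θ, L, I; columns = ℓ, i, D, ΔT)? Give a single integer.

3

Write exponents as rows Θ,L,I / cols ℓ,i,D,ΔT:
  Θ: [ 0  0  0  1]
  L: [ 1  0  1  0]
  I: [ 0  1  0  0]
Echelon form has 3 nonzero rows (pivots: ℓ,i,ΔT)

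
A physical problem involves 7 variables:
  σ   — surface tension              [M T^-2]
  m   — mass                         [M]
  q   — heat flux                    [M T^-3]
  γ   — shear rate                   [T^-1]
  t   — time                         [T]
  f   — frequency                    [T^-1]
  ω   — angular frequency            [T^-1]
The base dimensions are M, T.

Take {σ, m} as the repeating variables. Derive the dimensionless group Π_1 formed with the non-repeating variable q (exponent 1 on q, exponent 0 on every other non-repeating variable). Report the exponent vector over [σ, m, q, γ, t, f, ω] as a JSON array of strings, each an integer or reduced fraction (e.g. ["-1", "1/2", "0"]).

Exponent matrix [M,T] × [σ,m,q,γ,t,f,ω]:
  M: [ 1  1  1  0  0  0  0]
  T: [-2  0 -3 -1  1 -1 -1]
Row reduction gives pivot columns σ,m; rank = 2
Pivot set = {σ,m}, free = {q,γ,t,f,ω}
RREF:
  r0: [   1    0  3/2  1/2 -1/2  1/2  1/2]
  r1: [   0    1 -1/2 -1/2  1/2 -1/2 -1/2]
Fix exponent of q at 1, γ at 0, t at 0, f at 0, ω at 0; solve each RREF row for its pivot's exponent:
  r0: exp(σ) + (3/2)·1 = 0 ⇒ exp(σ) = -3/2
  r1: exp(m) + (-1/2)·1 = 0 ⇒ exp(m) = 1/2
Π_1 = σ^(-3/2) · m^(1/2) · q

["-3/2", "1/2", "1", "0", "0", "0", "0"]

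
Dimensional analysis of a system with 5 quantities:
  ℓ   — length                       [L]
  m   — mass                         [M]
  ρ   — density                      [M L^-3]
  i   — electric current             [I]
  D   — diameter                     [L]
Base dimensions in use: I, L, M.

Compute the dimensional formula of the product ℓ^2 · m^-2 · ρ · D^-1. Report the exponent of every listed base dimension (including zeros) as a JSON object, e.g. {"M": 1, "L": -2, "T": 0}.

Write exponents as rows I,L,M / cols ℓ,m,ρ,i,D:
  I: [ 0  0  0  1  0]
  L: [ 1  0 -3  0  1]
  M: [ 0  1  1  0  0]
  [I]: (2)·0+(-2)·0+(1)·0+(-1)·0 = 0
  [L]: (2)·1+(-2)·0+(1)·-3+(-1)·1 = -2
  [M]: (2)·0+(-2)·1+(1)·1+(-1)·0 = -1
⇒ L^-2 M^-1

{"I": 0, "L": -2, "M": -1}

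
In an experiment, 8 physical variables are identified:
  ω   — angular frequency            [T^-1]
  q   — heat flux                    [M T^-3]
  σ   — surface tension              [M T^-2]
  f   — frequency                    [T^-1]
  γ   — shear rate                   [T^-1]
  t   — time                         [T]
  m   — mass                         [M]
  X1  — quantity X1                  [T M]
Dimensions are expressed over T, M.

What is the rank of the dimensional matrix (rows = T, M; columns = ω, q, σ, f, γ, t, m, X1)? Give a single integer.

Write exponents as rows T,M / cols ω,q,σ,f,γ,t,m,X1:
  T: [-1 -3 -2 -1 -1  1  0  1]
  M: [ 0  1  1  0  0  0  1  1]
Echelon form has 2 nonzero rows (pivots: ω,q)

2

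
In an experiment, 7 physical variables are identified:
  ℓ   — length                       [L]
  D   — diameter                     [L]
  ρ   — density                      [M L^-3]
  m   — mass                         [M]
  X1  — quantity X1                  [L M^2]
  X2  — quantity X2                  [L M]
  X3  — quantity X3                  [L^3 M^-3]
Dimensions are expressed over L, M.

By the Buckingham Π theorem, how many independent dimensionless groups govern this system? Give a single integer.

Exponent matrix [L,M] × [ℓ,D,ρ,m,X1,X2,X3]:
  L: [ 1  1 -3  0  1  1  3]
  M: [ 0  0  1  1  2  1 -3]
Row reduction gives pivot columns ℓ,ρ; rank = 2
7 vars − rank 2 = 5 Π groups

5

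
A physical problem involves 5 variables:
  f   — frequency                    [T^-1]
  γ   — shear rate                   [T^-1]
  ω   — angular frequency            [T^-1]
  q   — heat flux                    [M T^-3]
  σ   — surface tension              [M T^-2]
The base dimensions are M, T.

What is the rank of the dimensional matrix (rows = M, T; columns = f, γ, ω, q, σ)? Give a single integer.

2

Exponent matrix [M,T] × [f,γ,ω,q,σ]:
  M: [ 0  0  0  1  1]
  T: [-1 -1 -1 -3 -2]
Row reduction gives pivot columns f,q; rank = 2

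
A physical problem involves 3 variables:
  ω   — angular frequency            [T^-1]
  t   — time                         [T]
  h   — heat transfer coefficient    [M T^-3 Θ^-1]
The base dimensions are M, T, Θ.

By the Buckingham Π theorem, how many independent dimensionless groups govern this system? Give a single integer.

Exponent matrix [M,T,Θ] × [ω,t,h]:
  M: [ 0  0  1]
  T: [-1  1 -3]
  Θ: [ 0  0 -1]
RREF → pivots at {ω,h} ⇒ r = 2
Π count = n − r = 3 − 2 = 1

1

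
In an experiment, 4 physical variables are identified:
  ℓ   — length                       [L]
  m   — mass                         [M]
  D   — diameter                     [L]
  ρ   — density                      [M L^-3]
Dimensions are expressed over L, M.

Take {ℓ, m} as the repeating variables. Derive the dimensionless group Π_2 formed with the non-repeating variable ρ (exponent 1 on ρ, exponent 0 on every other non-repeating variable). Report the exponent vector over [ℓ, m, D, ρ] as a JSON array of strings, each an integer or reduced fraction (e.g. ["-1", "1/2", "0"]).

["3", "-1", "0", "1"]

Dimensional matrix (L×M by ℓ×m×D×ρ):
  L: [ 1  0  1 -3]
  M: [ 0  1  0  1]
RREF → pivots at {ℓ,m} ⇒ r = 2
Pivot set = {ℓ,m}, free = {D,ρ}
RREF:
  r0: [   1    0    1   -3]
  r1: [   0    1    0    1]
Fix exponent of ρ at 1, D at 0; solve each RREF row for its pivot's exponent:
  r0: exp(ℓ) + (-3)·1 = 0 ⇒ exp(ℓ) = 3
  r1: exp(m) + (1)·1 = 0 ⇒ exp(m) = -1
Π_2 = ℓ^3 · m^-1 · ρ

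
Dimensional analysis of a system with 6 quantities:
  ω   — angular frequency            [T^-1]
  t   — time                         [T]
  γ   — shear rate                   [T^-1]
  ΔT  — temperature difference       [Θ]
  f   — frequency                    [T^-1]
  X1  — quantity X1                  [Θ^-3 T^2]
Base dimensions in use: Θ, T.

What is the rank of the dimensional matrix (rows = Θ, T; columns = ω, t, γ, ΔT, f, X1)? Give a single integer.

Dimensional matrix (Θ×T by ω×t×γ×ΔT×f×X1):
  Θ: [ 0  0  0  1  0 -3]
  T: [-1  1 -1  0 -1  2]
Row reduction gives pivot columns ω,ΔT; rank = 2

2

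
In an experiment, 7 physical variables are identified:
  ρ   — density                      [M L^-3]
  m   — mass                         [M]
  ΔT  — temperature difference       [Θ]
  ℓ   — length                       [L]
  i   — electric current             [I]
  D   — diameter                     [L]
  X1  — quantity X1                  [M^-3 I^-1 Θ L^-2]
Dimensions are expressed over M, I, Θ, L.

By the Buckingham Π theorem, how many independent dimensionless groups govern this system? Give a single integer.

Dimensional matrix (M×I×Θ×L by ρ×m×ΔT×ℓ×i×D×X1):
  M: [ 1  1  0  0  0  0 -3]
  I: [ 0  0  0  0  1  0 -1]
  Θ: [ 0  0  1  0  0  0  1]
  L: [-3  0  0  1  0  1 -2]
Row reduction gives pivot columns ρ,m,ΔT,i; rank = 4
7 vars − rank 4 = 3 Π groups

3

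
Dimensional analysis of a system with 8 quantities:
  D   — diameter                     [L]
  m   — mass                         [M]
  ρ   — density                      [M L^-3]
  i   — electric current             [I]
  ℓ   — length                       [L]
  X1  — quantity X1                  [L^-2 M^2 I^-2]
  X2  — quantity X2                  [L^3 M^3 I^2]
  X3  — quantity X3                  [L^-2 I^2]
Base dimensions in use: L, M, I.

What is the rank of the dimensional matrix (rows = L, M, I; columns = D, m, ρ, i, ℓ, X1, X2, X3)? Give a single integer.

3

Write exponents as rows L,M,I / cols D,m,ρ,i,ℓ,X1,X2,X3:
  L: [ 1  0 -3  0  1 -2  3 -2]
  M: [ 0  1  1  0  0  2  3  0]
  I: [ 0  0  0  1  0 -2  2  2]
Echelon form has 3 nonzero rows (pivots: D,m,i)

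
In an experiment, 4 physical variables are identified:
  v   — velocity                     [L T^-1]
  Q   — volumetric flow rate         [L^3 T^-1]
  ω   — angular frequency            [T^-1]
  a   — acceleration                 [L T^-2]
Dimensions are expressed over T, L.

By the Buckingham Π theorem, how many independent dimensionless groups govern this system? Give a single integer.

Exponent matrix [T,L] × [v,Q,ω,a]:
  T: [-1 -1 -1 -2]
  L: [ 1  3  0  1]
Echelon form has 2 nonzero rows (pivots: v,Q)
n=4, r=2 ⇒ 2 dimensionless groups

2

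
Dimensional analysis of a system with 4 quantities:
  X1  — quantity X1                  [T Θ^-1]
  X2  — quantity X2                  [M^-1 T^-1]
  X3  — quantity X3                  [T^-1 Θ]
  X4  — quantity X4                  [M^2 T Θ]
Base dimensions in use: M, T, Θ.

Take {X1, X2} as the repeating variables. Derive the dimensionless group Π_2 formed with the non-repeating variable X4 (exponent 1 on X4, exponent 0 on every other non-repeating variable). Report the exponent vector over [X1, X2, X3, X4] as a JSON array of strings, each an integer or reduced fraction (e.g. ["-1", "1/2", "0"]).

["1", "2", "0", "1"]

Write exponents as rows M,T,Θ / cols X1,X2,X3,X4:
  M: [ 0 -1  0  2]
  T: [ 1 -1 -1  1]
  Θ: [-1  0  1  1]
RREF → pivots at {X1,X2} ⇒ r = 2
Repeat: X1,X2; free: X3,X4
RREF:
  r0: [   1    0   -1   -1]
  r1: [   0    1    0   -2]
  r2: [   0    0    0    0]
Fix exponent of X4 at 1, X3 at 0; solve each RREF row for its pivot's exponent:
  r0: exp(X1) + (-1)·1 = 0 ⇒ exp(X1) = 1
  r1: exp(X2) + (-2)·1 = 0 ⇒ exp(X2) = 2
Π_2 = X1 · X2^2 · X4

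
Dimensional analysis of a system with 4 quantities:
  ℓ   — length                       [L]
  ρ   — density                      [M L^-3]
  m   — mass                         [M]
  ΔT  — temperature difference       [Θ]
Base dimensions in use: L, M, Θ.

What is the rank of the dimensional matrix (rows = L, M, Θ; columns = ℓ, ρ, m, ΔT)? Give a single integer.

3

Write exponents as rows L,M,Θ / cols ℓ,ρ,m,ΔT:
  L: [ 1 -3  0  0]
  M: [ 0  1  1  0]
  Θ: [ 0  0  0  1]
Echelon form has 3 nonzero rows (pivots: ℓ,ρ,ΔT)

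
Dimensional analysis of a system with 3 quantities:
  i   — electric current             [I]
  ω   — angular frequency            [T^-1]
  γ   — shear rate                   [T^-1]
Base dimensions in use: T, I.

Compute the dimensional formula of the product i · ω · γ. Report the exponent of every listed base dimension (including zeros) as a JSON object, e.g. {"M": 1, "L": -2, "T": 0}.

{"T": -2, "I": 1}

Dimensional matrix (T×I by i×ω×γ):
  T: [ 0 -1 -1]
  I: [ 1  0  0]
  [T]: (1)·0+(1)·-1+(1)·-1 = -2
  [I]: (1)·1+(1)·0+(1)·0 = 1
⇒ T^-2 I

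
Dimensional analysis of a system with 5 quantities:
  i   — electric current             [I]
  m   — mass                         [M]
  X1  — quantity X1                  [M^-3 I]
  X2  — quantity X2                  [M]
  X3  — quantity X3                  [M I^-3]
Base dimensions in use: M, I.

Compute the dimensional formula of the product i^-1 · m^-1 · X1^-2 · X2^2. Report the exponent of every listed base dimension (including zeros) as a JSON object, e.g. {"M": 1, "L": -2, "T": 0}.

Dimensional matrix (M×I by i×m×X1×X2×X3):
  M: [ 0  1 -3  1  1]
  I: [ 1  0  1  0 -3]
  [M]: (-1)·0+(-1)·1+(-2)·-3+(2)·1 = 7
  [I]: (-1)·1+(-1)·0+(-2)·1+(2)·0 = -3
⇒ M^7 I^-3

{"M": 7, "I": -3}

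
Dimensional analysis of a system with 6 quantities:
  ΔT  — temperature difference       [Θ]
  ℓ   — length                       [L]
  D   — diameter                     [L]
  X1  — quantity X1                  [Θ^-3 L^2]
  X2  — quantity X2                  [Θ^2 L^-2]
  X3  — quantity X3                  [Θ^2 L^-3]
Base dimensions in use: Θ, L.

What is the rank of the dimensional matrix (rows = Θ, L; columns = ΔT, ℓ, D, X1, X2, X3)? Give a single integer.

2

Dimensional matrix (Θ×L by ΔT×ℓ×D×X1×X2×X3):
  Θ: [ 1  0  0 -3  2  2]
  L: [ 0  1  1  2 -2 -3]
Row reduction gives pivot columns ΔT,ℓ; rank = 2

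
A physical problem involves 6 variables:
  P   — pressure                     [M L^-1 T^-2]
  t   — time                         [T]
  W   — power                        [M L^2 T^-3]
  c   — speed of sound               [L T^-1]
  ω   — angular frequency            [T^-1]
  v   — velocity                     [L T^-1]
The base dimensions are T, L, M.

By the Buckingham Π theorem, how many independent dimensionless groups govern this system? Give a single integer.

3

Exponent matrix [T,L,M] × [P,t,W,c,ω,v]:
  T: [-2  1 -3 -1 -1 -1]
  L: [-1  0  2  1  0  1]
  M: [ 1  0  1  0  0  0]
RREF → pivots at {P,t,W} ⇒ r = 3
6 vars − rank 3 = 3 Π groups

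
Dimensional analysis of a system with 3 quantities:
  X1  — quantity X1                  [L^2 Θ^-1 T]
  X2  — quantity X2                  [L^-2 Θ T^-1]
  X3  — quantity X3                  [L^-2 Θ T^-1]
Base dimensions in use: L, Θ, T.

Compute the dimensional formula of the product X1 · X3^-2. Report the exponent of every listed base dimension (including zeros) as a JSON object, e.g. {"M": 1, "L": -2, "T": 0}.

Exponent matrix [L,Θ,T] × [X1,X2,X3]:
  L: [ 2 -2 -2]
  Θ: [-1  1  1]
  T: [ 1 -1 -1]
  [L]: (1)·2+(-2)·-2 = 6
  [Θ]: (1)·-1+(-2)·1 = -3
  [T]: (1)·1+(-2)·-1 = 3
⇒ L^6 Θ^-3 T^3

{"L": 6, "Θ": -3, "T": 3}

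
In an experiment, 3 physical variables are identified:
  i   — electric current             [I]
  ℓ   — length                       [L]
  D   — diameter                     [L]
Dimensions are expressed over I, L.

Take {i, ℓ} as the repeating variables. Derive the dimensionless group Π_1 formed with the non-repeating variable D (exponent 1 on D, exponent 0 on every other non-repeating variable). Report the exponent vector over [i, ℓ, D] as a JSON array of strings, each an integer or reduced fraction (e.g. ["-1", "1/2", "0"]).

["0", "-1", "1"]

Dimensional matrix (I×L by i×ℓ×D):
  I: [ 1  0  0]
  L: [ 0  1  1]
RREF → pivots at {i,ℓ} ⇒ r = 2
Repeat: i,ℓ; free: D
RREF:
  r0: [   1    0    0]
  r1: [   0    1    1]
Fix exponent of D at 1; solve each RREF row for its pivot's exponent:
  r0: exp(i) + (0)·1 = 0 ⇒ exp(i) = 0
  r1: exp(ℓ) + (1)·1 = 0 ⇒ exp(ℓ) = -1
Π_1 = ℓ^-1 · D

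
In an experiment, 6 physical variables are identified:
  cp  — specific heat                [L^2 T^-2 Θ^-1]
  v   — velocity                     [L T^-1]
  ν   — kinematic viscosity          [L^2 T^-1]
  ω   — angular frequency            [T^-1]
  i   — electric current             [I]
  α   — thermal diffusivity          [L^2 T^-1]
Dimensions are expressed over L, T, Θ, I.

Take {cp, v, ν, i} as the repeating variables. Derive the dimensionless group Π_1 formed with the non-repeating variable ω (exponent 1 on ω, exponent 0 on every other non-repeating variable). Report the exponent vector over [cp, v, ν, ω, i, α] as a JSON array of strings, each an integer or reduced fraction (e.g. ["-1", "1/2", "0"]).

Exponent matrix [L,T,Θ,I] × [cp,v,ν,ω,i,α]:
  L: [ 2  1  2  0  0  2]
  T: [-2 -1 -1 -1  0 -1]
  Θ: [-1  0  0  0  0  0]
  I: [ 0  0  0  0  1  0]
Row reduction gives pivot columns cp,v,ν,i; rank = 4
Pivot set = {cp,v,ν,i}, free = {ω,α}
RREF:
  r0: [   1    0    0    0    0    0]
  r1: [   0    1    0    2    0    0]
  r2: [   0    0    1   -1    0    1]
  r3: [   0    0    0    0    1    0]
Fix exponent of ω at 1, α at 0; solve each RREF row for its pivot's exponent:
  r0: exp(cp) + (0)·1 = 0 ⇒ exp(cp) = 0
  r1: exp(v) + (2)·1 = 0 ⇒ exp(v) = -2
  r2: exp(ν) + (-1)·1 = 0 ⇒ exp(ν) = 1
  r3: exp(i) + (0)·1 = 0 ⇒ exp(i) = 0
Π_1 = v^-2 · ν · ω

["0", "-2", "1", "1", "0", "0"]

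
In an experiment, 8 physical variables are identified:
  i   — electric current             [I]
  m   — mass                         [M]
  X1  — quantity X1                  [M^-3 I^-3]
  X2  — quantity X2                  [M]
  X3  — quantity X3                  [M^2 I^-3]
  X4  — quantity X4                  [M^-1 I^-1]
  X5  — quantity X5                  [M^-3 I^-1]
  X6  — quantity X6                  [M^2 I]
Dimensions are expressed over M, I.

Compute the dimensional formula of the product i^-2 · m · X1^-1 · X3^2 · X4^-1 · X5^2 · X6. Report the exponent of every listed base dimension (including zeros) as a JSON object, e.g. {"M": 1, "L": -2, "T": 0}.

{"M": 5, "I": -5}

Dimensional matrix (M×I by i×m×X1×X2×X3×X4×X5×X6):
  M: [ 0  1 -3  1  2 -1 -3  2]
  I: [ 1  0 -3  0 -3 -1 -1  1]
  [M]: (-2)·0+(1)·1+(-1)·-3+(2)·2+(-1)·-1+(2)·-3+(1)·2 = 5
  [I]: (-2)·1+(1)·0+(-1)·-3+(2)·-3+(-1)·-1+(2)·-1+(1)·1 = -5
⇒ M^5 I^-5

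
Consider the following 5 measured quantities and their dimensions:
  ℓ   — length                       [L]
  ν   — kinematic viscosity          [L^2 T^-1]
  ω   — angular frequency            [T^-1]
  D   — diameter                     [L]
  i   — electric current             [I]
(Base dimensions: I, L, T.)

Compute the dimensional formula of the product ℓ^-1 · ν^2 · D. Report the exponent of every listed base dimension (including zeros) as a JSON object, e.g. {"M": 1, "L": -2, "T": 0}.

{"I": 0, "L": 4, "T": -2}

Dimensional matrix (I×L×T by ℓ×ν×ω×D×i):
  I: [ 0  0  0  0  1]
  L: [ 1  2  0  1  0]
  T: [ 0 -1 -1  0  0]
  [I]: (-1)·0+(2)·0+(1)·0 = 0
  [L]: (-1)·1+(2)·2+(1)·1 = 4
  [T]: (-1)·0+(2)·-1+(1)·0 = -2
⇒ L^4 T^-2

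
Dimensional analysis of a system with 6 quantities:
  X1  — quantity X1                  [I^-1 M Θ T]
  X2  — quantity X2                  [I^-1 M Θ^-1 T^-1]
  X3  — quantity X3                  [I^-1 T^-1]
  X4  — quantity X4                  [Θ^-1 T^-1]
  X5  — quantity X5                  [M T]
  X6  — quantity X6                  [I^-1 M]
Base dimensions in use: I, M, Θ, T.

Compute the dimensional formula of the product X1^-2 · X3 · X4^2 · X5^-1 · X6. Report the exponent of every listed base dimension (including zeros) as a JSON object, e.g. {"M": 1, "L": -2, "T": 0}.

{"I": 0, "M": -2, "Θ": -4, "T": -6}

Write exponents as rows I,M,Θ,T / cols X1,X2,X3,X4,X5,X6:
  I: [-1 -1 -1  0  0 -1]
  M: [ 1  1  0  0  1  1]
  Θ: [ 1 -1  0 -1  0  0]
  T: [ 1 -1 -1 -1  1  0]
  [I]: (-2)·-1+(1)·-1+(2)·0+(-1)·0+(1)·-1 = 0
  [M]: (-2)·1+(1)·0+(2)·0+(-1)·1+(1)·1 = -2
  [Θ]: (-2)·1+(1)·0+(2)·-1+(-1)·0+(1)·0 = -4
  [T]: (-2)·1+(1)·-1+(2)·-1+(-1)·1+(1)·0 = -6
⇒ M^-2 Θ^-4 T^-6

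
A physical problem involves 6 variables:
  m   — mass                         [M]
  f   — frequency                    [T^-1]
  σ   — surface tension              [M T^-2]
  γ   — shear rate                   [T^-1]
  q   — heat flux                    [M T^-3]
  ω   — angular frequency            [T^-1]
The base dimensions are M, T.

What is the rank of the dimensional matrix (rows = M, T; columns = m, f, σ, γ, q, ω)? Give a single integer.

Exponent matrix [M,T] × [m,f,σ,γ,q,ω]:
  M: [ 1  0  1  0  1  0]
  T: [ 0 -1 -2 -1 -3 -1]
Row reduction gives pivot columns m,f; rank = 2

2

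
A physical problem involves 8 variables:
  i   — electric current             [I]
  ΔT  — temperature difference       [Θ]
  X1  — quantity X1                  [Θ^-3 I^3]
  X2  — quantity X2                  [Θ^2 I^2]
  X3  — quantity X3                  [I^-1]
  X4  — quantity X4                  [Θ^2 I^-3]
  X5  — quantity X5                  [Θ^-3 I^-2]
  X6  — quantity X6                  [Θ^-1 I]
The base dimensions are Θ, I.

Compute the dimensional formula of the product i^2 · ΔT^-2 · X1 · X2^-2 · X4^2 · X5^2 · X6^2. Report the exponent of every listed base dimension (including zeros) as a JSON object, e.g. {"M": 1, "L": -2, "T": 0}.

{"Θ": -13, "I": -7}

Write exponents as rows Θ,I / cols i,ΔT,X1,X2,X3,X4,X5,X6:
  Θ: [ 0  1 -3  2  0  2 -3 -1]
  I: [ 1  0  3  2 -1 -3 -2  1]
  [Θ]: (2)·0+(-2)·1+(1)·-3+(-2)·2+(2)·2+(2)·-3+(2)·-1 = -13
  [I]: (2)·1+(-2)·0+(1)·3+(-2)·2+(2)·-3+(2)·-2+(2)·1 = -7
⇒ Θ^-13 I^-7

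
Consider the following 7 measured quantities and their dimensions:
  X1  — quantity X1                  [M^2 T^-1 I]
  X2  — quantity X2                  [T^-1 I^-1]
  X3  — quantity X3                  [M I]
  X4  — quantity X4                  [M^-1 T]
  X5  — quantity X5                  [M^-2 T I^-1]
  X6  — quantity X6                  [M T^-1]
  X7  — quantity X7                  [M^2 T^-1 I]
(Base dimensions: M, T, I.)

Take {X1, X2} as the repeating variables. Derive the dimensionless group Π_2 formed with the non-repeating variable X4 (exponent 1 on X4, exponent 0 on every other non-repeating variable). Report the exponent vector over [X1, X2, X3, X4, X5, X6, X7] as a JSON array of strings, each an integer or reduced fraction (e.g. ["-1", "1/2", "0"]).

["1/2", "1/2", "0", "1", "0", "0", "0"]

Dimensional matrix (M×T×I by X1×X2×X3×X4×X5×X6×X7):
  M: [ 2  0  1 -1 -2  1  2]
  T: [-1 -1  0  1  1 -1 -1]
  I: [ 1 -1  1  0 -1  0  1]
RREF → pivots at {X1,X2} ⇒ r = 2
Pivot set = {X1,X2}, free = {X3,X4,X5,X6,X7}
RREF:
  r0: [   1    0  1/2 -1/2   -1  1/2    1]
  r1: [   0    1 -1/2 -1/2    0  1/2    0]
  r2: [   0    0    0    0    0    0    0]
Fix exponent of X4 at 1, X3 at 0, X5 at 0, X6 at 0, X7 at 0; solve each RREF row for its pivot's exponent:
  r0: exp(X1) + (-1/2)·1 = 0 ⇒ exp(X1) = 1/2
  r1: exp(X2) + (-1/2)·1 = 0 ⇒ exp(X2) = 1/2
Π_2 = X1^(1/2) · X2^(1/2) · X4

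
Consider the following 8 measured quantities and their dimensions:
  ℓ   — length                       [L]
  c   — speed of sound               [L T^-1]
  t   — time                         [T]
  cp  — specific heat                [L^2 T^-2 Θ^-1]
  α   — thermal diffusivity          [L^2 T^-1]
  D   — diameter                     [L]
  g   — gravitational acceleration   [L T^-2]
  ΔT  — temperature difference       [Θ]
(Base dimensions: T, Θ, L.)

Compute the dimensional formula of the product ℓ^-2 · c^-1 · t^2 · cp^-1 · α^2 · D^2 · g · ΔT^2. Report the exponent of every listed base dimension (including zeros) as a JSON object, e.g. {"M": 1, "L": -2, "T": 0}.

{"T": 1, "Θ": 3, "L": 2}

Exponent matrix [T,Θ,L] × [ℓ,c,t,cp,α,D,g,ΔT]:
  T: [ 0 -1  1 -2 -1  0 -2  0]
  Θ: [ 0  0  0 -1  0  0  0  1]
  L: [ 1  1  0  2  2  1  1  0]
  [T]: (-2)·0+(-1)·-1+(2)·1+(-1)·-2+(2)·-1+(2)·0+(1)·-2+(2)·0 = 1
  [Θ]: (-2)·0+(-1)·0+(2)·0+(-1)·-1+(2)·0+(2)·0+(1)·0+(2)·1 = 3
  [L]: (-2)·1+(-1)·1+(2)·0+(-1)·2+(2)·2+(2)·1+(1)·1+(2)·0 = 2
⇒ T Θ^3 L^2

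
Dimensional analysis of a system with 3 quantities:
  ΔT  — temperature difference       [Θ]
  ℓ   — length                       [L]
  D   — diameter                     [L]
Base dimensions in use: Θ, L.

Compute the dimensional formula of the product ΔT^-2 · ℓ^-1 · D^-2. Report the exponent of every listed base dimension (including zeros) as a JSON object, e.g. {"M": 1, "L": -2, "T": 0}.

Dimensional matrix (Θ×L by ΔT×ℓ×D):
  Θ: [ 1  0  0]
  L: [ 0  1  1]
  [Θ]: (-2)·1+(-1)·0+(-2)·0 = -2
  [L]: (-2)·0+(-1)·1+(-2)·1 = -3
⇒ Θ^-2 L^-3

{"Θ": -2, "L": -3}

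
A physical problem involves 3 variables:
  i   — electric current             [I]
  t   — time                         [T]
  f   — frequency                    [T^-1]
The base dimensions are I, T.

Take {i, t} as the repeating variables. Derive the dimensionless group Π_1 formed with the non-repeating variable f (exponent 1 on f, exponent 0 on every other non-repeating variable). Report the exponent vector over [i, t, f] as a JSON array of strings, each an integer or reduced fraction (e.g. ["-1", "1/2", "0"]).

Exponent matrix [I,T] × [i,t,f]:
  I: [ 1  0  0]
  T: [ 0  1 -1]
Echelon form has 2 nonzero rows (pivots: i,t)
Pivot set = {i,t}, free = {f}
RREF:
  r0: [   1    0    0]
  r1: [   0    1   -1]
Fix exponent of f at 1; solve each RREF row for its pivot's exponent:
  r0: exp(i) + (0)·1 = 0 ⇒ exp(i) = 0
  r1: exp(t) + (-1)·1 = 0 ⇒ exp(t) = 1
Π_1 = t · f

["0", "1", "1"]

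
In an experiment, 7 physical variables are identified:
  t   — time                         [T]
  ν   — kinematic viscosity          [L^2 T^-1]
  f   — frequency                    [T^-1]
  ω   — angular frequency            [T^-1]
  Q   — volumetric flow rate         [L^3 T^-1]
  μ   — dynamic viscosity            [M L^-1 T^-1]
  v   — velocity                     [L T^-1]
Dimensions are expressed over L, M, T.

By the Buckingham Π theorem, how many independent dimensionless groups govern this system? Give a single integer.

Dimensional matrix (L×M×T by t×ν×f×ω×Q×μ×v):
  L: [ 0  2  0  0  3 -1  1]
  M: [ 0  0  0  0  0  1  0]
  T: [ 1 -1 -1 -1 -1 -1 -1]
Echelon form has 3 nonzero rows (pivots: t,ν,μ)
n=7, r=3 ⇒ 4 dimensionless groups

4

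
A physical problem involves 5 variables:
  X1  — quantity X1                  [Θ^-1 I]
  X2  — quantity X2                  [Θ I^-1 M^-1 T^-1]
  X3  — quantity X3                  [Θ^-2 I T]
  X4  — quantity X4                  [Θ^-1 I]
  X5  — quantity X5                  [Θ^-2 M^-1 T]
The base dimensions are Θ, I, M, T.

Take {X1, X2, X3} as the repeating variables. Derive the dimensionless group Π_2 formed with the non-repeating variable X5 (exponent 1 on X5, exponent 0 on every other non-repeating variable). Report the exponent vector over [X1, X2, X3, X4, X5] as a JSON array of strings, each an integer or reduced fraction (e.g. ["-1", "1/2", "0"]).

Exponent matrix [Θ,I,M,T] × [X1,X2,X3,X4,X5]:
  Θ: [-1  1 -2 -1 -2]
  I: [ 1 -1  1  1  0]
  M: [ 0 -1  0  0 -1]
  T: [ 0 -1  1  0  1]
Row reduction gives pivot columns X1,X2,X3; rank = 3
Pivot set = {X1,X2,X3}, free = {X4,X5}
RREF:
  r0: [   1    0    0    1   -1]
  r1: [   0    1    0    0    1]
  r2: [   0    0    1    0    2]
  r3: [   0    0    0    0    0]
Fix exponent of X5 at 1, X4 at 0; solve each RREF row for its pivot's exponent:
  r0: exp(X1) + (-1)·1 = 0 ⇒ exp(X1) = 1
  r1: exp(X2) + (1)·1 = 0 ⇒ exp(X2) = -1
  r2: exp(X3) + (2)·1 = 0 ⇒ exp(X3) = -2
Π_2 = X1 · X2^-1 · X3^-2 · X5

["1", "-1", "-2", "0", "1"]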